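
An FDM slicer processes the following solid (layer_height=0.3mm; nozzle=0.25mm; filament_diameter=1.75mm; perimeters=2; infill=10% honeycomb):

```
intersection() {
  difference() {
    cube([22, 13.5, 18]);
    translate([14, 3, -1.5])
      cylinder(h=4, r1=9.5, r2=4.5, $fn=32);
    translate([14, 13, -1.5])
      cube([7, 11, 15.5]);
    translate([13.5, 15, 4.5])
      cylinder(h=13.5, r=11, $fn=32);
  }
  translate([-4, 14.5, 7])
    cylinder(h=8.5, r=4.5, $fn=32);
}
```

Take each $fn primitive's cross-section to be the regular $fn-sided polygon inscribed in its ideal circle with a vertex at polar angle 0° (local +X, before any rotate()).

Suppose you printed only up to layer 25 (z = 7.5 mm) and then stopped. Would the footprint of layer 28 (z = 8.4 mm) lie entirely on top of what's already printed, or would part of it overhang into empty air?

entirely on top

Compare the two slices. At z = 7.5: the 22×13.5 cube contributes its full rectangle (area 297.00 mm²); the cone at (14, 3) is absent (z outside [-1.5, 2.5]); the cube at (14, 13) is present — its section is the full 7×11 rectangle (area 77.00 mm²); the cylinder at (13.5, 15): section is a regular 32-gon, circumradius r=11 (area = (32/2)·11.000²·sin(360°/32) = 377.69 mm²); After the difference (first − rest): starting from the 22×13.5 cube (297.00 mm²), the 7×11 cube at (14, 13) partially overlaps it — only the 3.50 mm² overlap (of its 77.00 mm²) is removed, clipping the outline; the r=11 cylinder at (13.5, 15) partially overlaps it — only the 144.54 mm² overlap (of its 377.69 mm²) is removed, clipping the outline — area = 148.96 mm²; the cylinder at (-4, 14.5): section is a regular 32-gon, circumradius r=4.5 (area = (32/2)·4.500²·sin(360°/32) = 63.21 mm²); Keeping only the common overlap: the r=4.5 cylinder at (-4, 14.5) partially overlaps that combined region; clipping to the common part keeps 0.22 mm² — area = 0.22 mm². At z = 8.4: the cube is present — its section is the full 22×13.5 rectangle (area 297.00 mm²); the cone at (14, 3) is not intersected at this z (z outside [-1.5, 2.5]); the 7×11 cube at (14, 13) contributes its full rectangle (area 77.00 mm²); the r=11 cylinder at (13.5, 15) contributes a regular 32-gon of circumradius 11 (area = (32/2)·11.000²·sin(360°/32) = 377.69 mm²); Taking the first minus the rest: starting from the 22×13.5 cube (297.00 mm²), the 7×11 cube at (14, 13) partially overlaps it — only the 3.50 mm² overlap (of its 77.00 mm²) is removed, clipping the outline; the r=11 cylinder at (13.5, 15) partially overlaps it — only the 144.54 mm² overlap (of its 377.69 mm²) is removed, clipping the outline — area = 148.96 mm²; the r=4.5 cylinder at (-4, 14.5) gives a regular 32-gon of circumradius 4.5 (constant along its height) (area = (32/2)·4.500²·sin(360°/32) = 63.21 mm²); Keeping only the common overlap: the r=4.5 cylinder at (-4, 14.5) partially overlaps the result so far; clipping to the common part keeps 0.22 mm² — area = 0.22 mm². Checking containment: the cross-section at z = 8.4 is a subset of the cross-section at z = 7.5.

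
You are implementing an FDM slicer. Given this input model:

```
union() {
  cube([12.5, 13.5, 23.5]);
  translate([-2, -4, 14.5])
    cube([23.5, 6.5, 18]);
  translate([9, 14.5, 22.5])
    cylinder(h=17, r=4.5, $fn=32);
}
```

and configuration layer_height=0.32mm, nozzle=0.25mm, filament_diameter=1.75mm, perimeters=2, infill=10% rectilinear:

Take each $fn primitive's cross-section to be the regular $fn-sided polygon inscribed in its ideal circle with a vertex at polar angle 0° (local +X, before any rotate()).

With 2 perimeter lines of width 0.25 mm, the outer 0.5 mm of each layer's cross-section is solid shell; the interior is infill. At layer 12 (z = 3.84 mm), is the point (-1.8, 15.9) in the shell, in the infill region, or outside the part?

outside

At z = 3.84 mm: the cube (footprint 12.5×13.5) is included at this height; the cube at (-2, -4) is absent (z outside [14.5, 32.5]); the cylinder at (9, 14.5) does not reach this height (z outside [22.5, 39.5]); Taking the union: only the 12.5×13.5 cube is present, so the union is just that shape — 1 connected region. Overall, the cross-section is a single solid region. The nearest boundary edge runs (12.50, 13.50)→(0.00, 13.50); distance from the point to it = 3.00 mm. The point is not inside any of the regions above, so it lies outside the cross-section (3.00 mm from the nearest boundary).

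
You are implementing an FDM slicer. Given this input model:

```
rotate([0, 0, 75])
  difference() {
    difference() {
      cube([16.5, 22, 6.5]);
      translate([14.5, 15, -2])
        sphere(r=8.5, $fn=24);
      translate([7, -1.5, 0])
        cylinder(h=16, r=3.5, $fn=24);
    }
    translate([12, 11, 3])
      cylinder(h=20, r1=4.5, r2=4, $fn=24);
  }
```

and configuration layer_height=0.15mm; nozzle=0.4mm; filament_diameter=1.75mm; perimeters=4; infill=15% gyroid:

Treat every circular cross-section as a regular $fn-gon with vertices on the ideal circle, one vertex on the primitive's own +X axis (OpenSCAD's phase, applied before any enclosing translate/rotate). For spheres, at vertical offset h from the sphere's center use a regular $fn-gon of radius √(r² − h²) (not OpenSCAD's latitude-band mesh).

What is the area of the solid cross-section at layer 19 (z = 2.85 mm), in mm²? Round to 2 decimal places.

At z = 2.85 mm: the cube is present — its section is the full 16.5×22 rectangle (area 363.00 mm²); the r=8.5 sphere at (14.5, 15) slices to a regular 24-gon of circumradius 6.981 (√(r²−h²) with h=4.85 from center) (area = (24/2)·6.981²·sin(360°/24) = 151.34 mm²); the r=3.5 cylinder at (7, -1.5) gives a regular 24-gon of circumradius 3.5 (constant along its height) (area = (24/2)·3.500²·sin(360°/24) = 38.05 mm²); After the difference (first − rest): starting from the 16.5×22 cube (363.00 mm²), the r=8.5 sphere at (14.5, 15) partially overlaps it — only the 103.05 mm² overlap (of its 151.34 mm²) is removed, clipping the outline; the r=3.5 cylinder at (7, -1.5) partially overlaps it — only the 8.92 mm² overlap (of its 38.05 mm²) is removed, clipping the outline — area = 251.03 mm²; the cone at (12, 11) is not intersected at this z (z outside [3, 23]); After the difference (first − rest): none of the subtracted shapes is present at this height, so that combined region is unchanged — area = 251.03 mm²; (rotated 75° about Z; rotation is an isometry so areas/perimeters/island counts are preserved). Overall, the cross-section is a single solid region. Net area = 251.03 mm².

251.03 mm²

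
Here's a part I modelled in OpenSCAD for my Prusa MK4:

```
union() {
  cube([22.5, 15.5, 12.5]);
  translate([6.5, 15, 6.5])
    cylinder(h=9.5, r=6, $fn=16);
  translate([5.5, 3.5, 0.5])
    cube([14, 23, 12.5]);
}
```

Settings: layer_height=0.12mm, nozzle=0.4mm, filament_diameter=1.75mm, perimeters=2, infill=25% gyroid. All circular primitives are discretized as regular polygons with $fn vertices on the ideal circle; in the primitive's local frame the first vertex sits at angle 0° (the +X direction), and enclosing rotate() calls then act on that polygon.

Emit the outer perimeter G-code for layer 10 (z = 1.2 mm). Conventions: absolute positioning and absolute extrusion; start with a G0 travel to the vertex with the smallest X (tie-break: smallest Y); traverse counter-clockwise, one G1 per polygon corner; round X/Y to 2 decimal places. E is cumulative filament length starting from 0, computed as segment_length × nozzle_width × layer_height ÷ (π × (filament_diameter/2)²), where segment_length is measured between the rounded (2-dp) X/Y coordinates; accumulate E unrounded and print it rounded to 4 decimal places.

G0 X0.00 Y0.00 Z1.20
G1 X22.50 Y0.00 E0.4490
G1 X22.50 Y15.50 E0.7583
G1 X19.50 Y15.50 E0.8182
G1 X19.50 Y26.50 E1.0377
G1 X5.50 Y26.50 E1.3171
G1 X5.50 Y15.50 E1.5366
G1 X0.00 Y15.50 E1.6464
G1 X0.00 Y0.00 E1.9557

At z = 1.2 mm: the 22.5×15.5 cube contributes its full rectangle; the cylinder at (6.5, 15) does not reach this height (z outside [6.5, 16]); the cube at (5.5, 3.5) is present — its section is the full 14×23 rectangle; Merging all regions: the regions partially overlap (shared area 168.00 mm²), so overlapping operands fuse into one piece — 1 connected region. The outline is a single polygon with 8 vertices. Extrusion per mm of travel: 0.4 × 0.12 / (π × 0.875²) = 0.019956. Accumulating E over each segment gives final E = 1.9557.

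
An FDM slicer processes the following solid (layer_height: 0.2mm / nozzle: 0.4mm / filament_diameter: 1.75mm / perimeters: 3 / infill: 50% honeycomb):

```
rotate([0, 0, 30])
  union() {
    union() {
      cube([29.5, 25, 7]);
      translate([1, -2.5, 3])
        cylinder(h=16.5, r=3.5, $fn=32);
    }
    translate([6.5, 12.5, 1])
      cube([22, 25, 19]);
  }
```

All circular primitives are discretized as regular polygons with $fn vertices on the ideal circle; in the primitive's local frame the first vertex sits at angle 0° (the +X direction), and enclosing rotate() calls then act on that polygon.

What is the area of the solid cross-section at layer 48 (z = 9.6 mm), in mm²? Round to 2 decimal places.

At z = 9.6 mm: the cube is absent (z outside [0, 7]); the r=3.5 cylinder at (1, -2.5) gives a regular 32-gon of circumradius 3.5 (constant along its height) (area = (32/2)·3.500²·sin(360°/32) = 38.24 mm²); Merging all regions: only the r=3.5 cylinder at (1, -2.5) is present, so the union is just that shape — area = 38.24 mm²; the 22×25 cube at (6.5, 12.5) contributes its full rectangle (area 550.00 mm²); Merging all regions: the 2 present regions are separate (no shared area or edge), so areas and boundary lengths simply add and each stays a separate island — area = 588.24 mm²; (whole slice rotated 30° about Z — lengths, areas and connectivity unchanged). Overall, the cross-section has 2 separate islands. Net area = 588.24 mm².

588.24 mm²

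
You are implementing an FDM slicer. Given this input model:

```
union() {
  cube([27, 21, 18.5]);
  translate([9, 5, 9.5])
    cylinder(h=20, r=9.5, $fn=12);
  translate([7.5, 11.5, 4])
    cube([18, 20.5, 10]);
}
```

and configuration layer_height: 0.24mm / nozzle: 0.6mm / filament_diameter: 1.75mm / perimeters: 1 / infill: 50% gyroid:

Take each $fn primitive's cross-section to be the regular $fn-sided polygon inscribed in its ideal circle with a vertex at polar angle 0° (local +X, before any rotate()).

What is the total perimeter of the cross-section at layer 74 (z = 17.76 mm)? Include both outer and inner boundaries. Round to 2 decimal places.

99.14 mm

At z = 17.76 mm: the 27×21 cube contributes its full rectangle (perimeter 96.00 mm); the cylinder at (9, 5): section is a regular 12-gon, circumradius r=9.5 (perimeter = 2·12·9.500·sin(180°/12) = 59.01 mm); the cube at (7.5, 11.5) does not reach this height (z outside [4, 14]); Merging all regions: the regions partially overlap (shared area 222.70 mm²), so the edge portions inside another operand are dropped and the merged outline is re-measured after clipping — boundary = 99.14 mm. Overall, the cross-section is a single solid region. Total boundary length (outer) = 99.14 mm.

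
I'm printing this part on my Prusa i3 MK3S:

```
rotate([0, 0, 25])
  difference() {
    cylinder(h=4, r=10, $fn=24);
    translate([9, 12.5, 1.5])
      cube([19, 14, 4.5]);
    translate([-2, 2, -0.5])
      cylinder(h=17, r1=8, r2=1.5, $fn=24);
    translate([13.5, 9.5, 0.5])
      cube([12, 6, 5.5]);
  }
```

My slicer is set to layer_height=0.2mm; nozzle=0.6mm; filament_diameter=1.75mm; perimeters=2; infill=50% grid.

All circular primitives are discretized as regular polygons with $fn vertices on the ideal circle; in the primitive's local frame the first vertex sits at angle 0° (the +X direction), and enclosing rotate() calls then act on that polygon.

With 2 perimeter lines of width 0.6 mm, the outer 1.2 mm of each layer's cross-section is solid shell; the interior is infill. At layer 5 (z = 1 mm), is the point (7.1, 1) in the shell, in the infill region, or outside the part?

At z = 1 mm: the cylinder: section is a regular 24-gon, circumradius r=10; the cube at (9, 12.5) does not reach this height (z outside [1.5, 6]); the cone at (-2, 2): at t=0.088 of its height the radius interpolates to r₁+(r₂−r₁)t = 7.426, giving a regular 24-gon of that circumradius; the cube at (13.5, 9.5) (footprint 12×6) is included at this height; Taking the first minus the rest: starting from the r=10 cylinder, the cone at (-2, 2) partially overlaps it — only the 169.94 mm² overlap (of its 171.29 mm²) is removed, clipping the outline; the 12×6 cube at (13.5, 9.5) misses the remaining region (no effect) — 1 connected region; (rotated 25° about Z; rotation is an isometry so areas/perimeters/island counts are preserved). Overall, the cross-section is a single solid region. Undo the 25° rotation: the query point maps to (6.857, -2.094) in the un-rotated model frame. The nearest boundary edge runs (4.43, -1.71)→(5.17, 0.08); distance from the point to it = 2.39 mm. The point is inside the cross-section and 2.39 mm from the nearest boundary — more than the 1.2 mm shell width (2 × 0.6), so it's in the infill interior.

infill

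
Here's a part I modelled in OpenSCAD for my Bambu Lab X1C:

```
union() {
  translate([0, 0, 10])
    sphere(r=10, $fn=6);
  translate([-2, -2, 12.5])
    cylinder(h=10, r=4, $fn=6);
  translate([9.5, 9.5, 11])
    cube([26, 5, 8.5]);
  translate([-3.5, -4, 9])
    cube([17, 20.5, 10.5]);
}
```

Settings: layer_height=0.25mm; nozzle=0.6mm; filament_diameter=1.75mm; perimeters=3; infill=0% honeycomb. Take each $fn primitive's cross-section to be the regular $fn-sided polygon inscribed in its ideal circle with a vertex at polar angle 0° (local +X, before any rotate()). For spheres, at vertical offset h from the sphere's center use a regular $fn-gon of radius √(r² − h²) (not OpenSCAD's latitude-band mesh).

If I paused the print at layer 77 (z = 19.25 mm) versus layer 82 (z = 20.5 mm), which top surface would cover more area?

Layer 77 (z = 19.25): the r=10 sphere contributes a regular 6-gon of circumradius √(10²−9.25²) = 3.800 (area = (6/2)·3.800²·sin(360°/6) = 37.51 mm²); the r=4 cylinder at (-2, -2) gives a regular 6-gon of circumradius 4 (constant along its height) (area = (6/2)·4.000²·sin(360°/6) = 41.57 mm²); the cube at (9.5, 9.5) is present — its section is the full 26×5 rectangle (area 130.00 mm²); the 17×20.5 cube at (-3.5, -4) contributes its full rectangle (area 348.50 mm²); Merging all regions: the regions partially overlap — summed areas 557.58 mm² minus the doubly-counted overlap 82.94 mm² gives 474.64 mm² — area = 474.64 mm². So its area = 474.64 mm². Layer 82 (z = 20.5): the sphere does not reach this height (|z−center|=10.500 > r=10); the r=4 cylinder at (-2, -2) contributes a regular 6-gon of circumradius 4 (area = (6/2)·4.000²·sin(360°/6) = 41.57 mm²); the cube at (9.5, 9.5) is absent (z outside [11, 19.5]); the cube at (-3.5, -4) does not reach this height (z outside [9, 19.5]); Taking the union: only the r=4 cylinder at (-2, -2) is present, so the union is just that shape — area = 41.57 mm². So its area = 41.57 mm². Layer 77 is larger (474.64 vs 41.57 mm²).

layer 77 (z = 19.25 mm)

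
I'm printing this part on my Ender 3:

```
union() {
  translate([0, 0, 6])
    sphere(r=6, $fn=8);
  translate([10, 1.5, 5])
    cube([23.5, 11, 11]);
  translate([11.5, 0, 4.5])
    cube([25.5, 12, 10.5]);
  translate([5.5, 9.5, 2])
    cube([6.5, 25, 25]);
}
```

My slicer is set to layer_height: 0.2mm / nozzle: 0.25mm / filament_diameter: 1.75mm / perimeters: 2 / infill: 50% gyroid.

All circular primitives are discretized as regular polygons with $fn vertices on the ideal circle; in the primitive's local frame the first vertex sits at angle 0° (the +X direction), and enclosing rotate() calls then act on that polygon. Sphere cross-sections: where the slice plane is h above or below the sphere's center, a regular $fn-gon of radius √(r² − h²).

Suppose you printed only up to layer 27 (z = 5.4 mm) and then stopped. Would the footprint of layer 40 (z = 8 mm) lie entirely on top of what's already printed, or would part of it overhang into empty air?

entirely on top

Compare the two slices. At z = 5.4: the r=6 sphere contributes a regular 8-gon of circumradius √(6²−0.6²) = 5.970 (area = (8/2)·5.970²·sin(360°/8) = 100.81 mm²); the cube at (10, 1.5) is present — its section is the full 23.5×11 rectangle (area 258.50 mm²); the cube at (11.5, 0) (footprint 25.5×12) is included at this height (area 306.00 mm²); the cube at (5.5, 9.5) (footprint 6.5×25) is included at this height (area 162.50 mm²); Taking the union: the regions partially overlap — summed areas 827.81 mm² minus the doubly-counted overlap 237.00 mm² gives 590.81 mm² — area = 590.81 mm². At z = 8: the r=6 sphere contributes a regular 8-gon of circumradius √(6²−2²) = 5.657 (area = (8/2)·5.657²·sin(360°/8) = 90.51 mm²); the cube at (10, 1.5) is present — its section is the full 23.5×11 rectangle (area 258.50 mm²); the 25.5×12 cube at (11.5, 0) contributes its full rectangle (area 306.00 mm²); the 6.5×25 cube at (5.5, 9.5) contributes its full rectangle (area 162.50 mm²); Taking the union: the regions partially overlap — summed areas 817.51 mm² minus the doubly-counted overlap 237.00 mm² gives 580.51 mm² — area = 580.51 mm². Checking containment: the cross-section at z = 8 is a subset of the cross-section at z = 5.4.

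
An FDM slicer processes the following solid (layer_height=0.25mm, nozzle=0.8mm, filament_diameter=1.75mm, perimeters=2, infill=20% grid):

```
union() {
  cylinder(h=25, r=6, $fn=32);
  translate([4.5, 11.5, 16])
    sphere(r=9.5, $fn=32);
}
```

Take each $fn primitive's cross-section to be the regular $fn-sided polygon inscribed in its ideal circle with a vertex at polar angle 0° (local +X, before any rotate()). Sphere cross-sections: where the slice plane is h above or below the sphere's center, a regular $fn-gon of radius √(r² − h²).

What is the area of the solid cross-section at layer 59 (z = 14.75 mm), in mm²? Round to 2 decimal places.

At z = 14.75 mm: the r=6 cylinder gives a regular 32-gon of circumradius 6 (constant along its height) (area = (32/2)·6.000²·sin(360°/32) = 112.37 mm²); the r=9.5 sphere at (4.5, 11.5) contributes a regular 32-gon of circumradius √(9.5²−1.25²) = 9.417 (area = (32/2)·9.417²·sin(360°/32) = 276.83 mm²); Combining (union): the regions partially overlap — summed areas 389.21 mm² minus the doubly-counted overlap 18.20 mm² gives 371.01 mm² — area = 371.01 mm². Overall, the cross-section is a single solid region. Net area = 371.01 mm².

371.01 mm²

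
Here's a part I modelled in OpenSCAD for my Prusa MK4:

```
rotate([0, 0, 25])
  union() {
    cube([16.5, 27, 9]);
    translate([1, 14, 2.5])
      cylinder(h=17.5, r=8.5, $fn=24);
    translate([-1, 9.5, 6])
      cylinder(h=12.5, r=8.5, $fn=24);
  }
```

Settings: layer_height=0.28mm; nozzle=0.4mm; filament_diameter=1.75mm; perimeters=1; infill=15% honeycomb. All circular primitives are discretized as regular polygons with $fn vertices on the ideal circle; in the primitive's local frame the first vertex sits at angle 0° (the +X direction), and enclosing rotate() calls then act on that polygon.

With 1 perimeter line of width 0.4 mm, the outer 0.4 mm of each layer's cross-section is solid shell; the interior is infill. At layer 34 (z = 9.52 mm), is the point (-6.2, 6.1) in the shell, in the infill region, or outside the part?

infill

At z = 9.52 mm: the cube is not intersected at this z (z outside [0, 9]); the r=8.5 cylinder at (1, 14) contributes a regular 24-gon of circumradius 8.5; the r=8.5 cylinder at (-1, 9.5) gives a regular 24-gon of circumradius 8.5 (constant along its height); Taking the union: the regions partially overlap (shared area 142.37 mm²), so overlapping operands fuse into one piece — 1 connected region; (whole slice rotated 25° about Z — lengths, areas and connectivity unchanged). Overall, the cross-section is a single solid region. Undo the 25° rotation: the query point maps to (-3.041, 8.149) in the un-rotated model frame. The nearest boundary edge runs (-7.01, 3.49)→(-8.36, 5.25); distance from the point to it = 5.99 mm. The point is inside the cross-section and 5.99 mm from the nearest boundary — more than the 0.4 mm shell width (1 × 0.4), so it's in the infill interior.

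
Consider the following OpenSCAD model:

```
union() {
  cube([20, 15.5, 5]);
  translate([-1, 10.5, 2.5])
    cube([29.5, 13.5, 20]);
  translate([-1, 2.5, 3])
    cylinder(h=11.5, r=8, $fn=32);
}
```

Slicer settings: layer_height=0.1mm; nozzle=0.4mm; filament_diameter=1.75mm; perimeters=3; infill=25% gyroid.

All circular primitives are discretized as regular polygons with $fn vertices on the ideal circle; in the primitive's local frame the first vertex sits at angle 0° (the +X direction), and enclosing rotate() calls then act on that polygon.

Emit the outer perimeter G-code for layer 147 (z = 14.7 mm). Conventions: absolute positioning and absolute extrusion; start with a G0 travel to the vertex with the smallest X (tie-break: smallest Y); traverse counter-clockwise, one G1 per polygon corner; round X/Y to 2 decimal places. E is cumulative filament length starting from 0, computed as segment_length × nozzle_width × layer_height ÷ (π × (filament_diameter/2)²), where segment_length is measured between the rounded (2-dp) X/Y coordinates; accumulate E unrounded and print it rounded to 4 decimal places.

G0 X-1.00 Y10.50 Z14.70
G1 X28.50 Y10.50 E0.4906
G1 X28.50 Y24.00 E0.7151
G1 X-1.00 Y24.00 E1.2057
G1 X-1.00 Y10.50 E1.4302

At z = 14.7 mm: the cube is absent (z outside [0, 5]); the cube at (-1, 10.5) (footprint 29.5×13.5) is included at this height; the cylinder at (-1, 2.5) is not intersected at this z (z outside [3, 14.5]); Merging all regions: only the 29.5×13.5 cube at (-1, 10.5) is present, so the union is just that shape — 1 connected region. The outline is a single polygon with 4 vertices. Extrusion per mm of travel: 0.4 × 0.1 / (π × 0.875²) = 0.016630. Accumulating E over each segment gives final E = 1.4302.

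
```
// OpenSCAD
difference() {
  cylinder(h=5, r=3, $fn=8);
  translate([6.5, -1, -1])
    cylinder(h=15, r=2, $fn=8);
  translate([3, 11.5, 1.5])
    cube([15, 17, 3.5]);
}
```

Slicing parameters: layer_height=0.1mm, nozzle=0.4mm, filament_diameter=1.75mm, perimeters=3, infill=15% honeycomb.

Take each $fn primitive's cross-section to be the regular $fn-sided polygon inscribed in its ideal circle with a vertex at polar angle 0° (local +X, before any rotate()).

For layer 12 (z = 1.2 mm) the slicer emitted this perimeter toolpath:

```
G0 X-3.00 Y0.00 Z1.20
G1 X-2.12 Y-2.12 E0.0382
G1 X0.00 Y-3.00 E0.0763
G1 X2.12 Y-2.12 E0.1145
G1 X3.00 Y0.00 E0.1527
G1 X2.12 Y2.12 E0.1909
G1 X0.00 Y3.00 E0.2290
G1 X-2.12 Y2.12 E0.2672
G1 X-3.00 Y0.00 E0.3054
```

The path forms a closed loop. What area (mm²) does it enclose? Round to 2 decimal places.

25.44 mm²

Apply the shoelace formula to the sequence of (X, Y) vertices; enclosed area = 25.44 mm².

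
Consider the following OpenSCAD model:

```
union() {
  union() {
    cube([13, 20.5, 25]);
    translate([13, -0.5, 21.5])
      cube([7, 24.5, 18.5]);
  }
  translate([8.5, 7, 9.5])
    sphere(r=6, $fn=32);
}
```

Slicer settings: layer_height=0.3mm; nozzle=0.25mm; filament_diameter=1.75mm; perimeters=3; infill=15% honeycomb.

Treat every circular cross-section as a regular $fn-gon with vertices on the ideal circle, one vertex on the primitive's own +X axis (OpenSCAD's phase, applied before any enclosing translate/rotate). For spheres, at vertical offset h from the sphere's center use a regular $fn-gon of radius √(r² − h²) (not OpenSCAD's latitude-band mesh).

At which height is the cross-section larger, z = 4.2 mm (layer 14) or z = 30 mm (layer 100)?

layer 14 (z = 4.2 mm)

Layer 14 (z = 4.2): the 13×20.5 cube contributes its full rectangle (area 266.50 mm²); the cube at (13, -0.5) is not intersected at this z (z outside [21.5, 40]); Taking the union: only the 13×20.5 cube is present, so the union is just that shape — area = 266.50 mm²; the r=6 sphere at (8.5, 7) contributes a regular 32-gon of circumradius √(6²−5.3²) = 2.812 (area = (32/2)·2.812²·sin(360°/32) = 24.69 mm²); Taking the union: the r=6 sphere at (8.5, 7) lies entirely inside that combined region, so the union is just that combined region — area = 266.50 mm². So its area = 266.50 mm². Layer 100 (z = 30): the cube does not reach this height (z outside [0, 25]); the 7×24.5 cube at (13, -0.5) contributes its full rectangle (area 171.50 mm²); Merging all regions: only the 7×24.5 cube at (13, -0.5) is present, so the union is just that shape — area = 171.50 mm²; the sphere at (8.5, 7) does not reach this height (|z−center|=20.500 > r=6); Taking the union: only the result so far is present, so the union is just that shape — area = 171.50 mm². So its area = 171.50 mm². Layer 14 is larger (266.50 vs 171.50 mm²).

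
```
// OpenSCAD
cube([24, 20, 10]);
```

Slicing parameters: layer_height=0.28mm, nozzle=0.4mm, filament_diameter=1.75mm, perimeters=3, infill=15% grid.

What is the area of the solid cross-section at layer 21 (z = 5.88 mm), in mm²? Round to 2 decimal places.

At z = 5.88 mm: the cube (footprint 24×20) is included at this height (area 480.00 mm²). Overall, the cross-section is a single solid region. Net area = 480.00 mm².

480.00 mm²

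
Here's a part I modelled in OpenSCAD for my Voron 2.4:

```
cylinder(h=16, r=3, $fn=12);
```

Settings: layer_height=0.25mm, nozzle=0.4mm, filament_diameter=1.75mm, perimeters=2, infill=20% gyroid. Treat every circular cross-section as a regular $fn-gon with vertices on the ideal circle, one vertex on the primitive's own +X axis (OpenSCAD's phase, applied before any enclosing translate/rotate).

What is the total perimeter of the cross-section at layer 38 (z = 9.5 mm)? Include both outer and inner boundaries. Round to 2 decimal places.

At z = 9.5 mm: the r=3 cylinder contributes a regular 12-gon of circumradius 3 (perimeter = 2·12·3.000·sin(180°/12) = 18.63 mm). Overall, the cross-section is a single solid region. Total boundary length (outer) = 18.63 mm.

18.63 mm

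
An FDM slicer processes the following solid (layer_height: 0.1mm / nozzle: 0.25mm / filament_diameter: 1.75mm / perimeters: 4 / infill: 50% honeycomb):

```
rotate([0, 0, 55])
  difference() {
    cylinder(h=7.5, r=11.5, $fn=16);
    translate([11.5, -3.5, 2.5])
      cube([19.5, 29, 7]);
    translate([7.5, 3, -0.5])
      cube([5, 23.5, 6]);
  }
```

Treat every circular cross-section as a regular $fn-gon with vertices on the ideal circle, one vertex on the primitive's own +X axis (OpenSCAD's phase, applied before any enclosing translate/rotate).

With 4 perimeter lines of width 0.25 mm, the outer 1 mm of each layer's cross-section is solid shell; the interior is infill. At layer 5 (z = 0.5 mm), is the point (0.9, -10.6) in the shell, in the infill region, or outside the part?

At z = 0.5 mm: the r=11.5 cylinder contributes a regular 16-gon of circumradius 11.5; the cube at (11.5, -3.5) does not reach this height (z outside [2.5, 9.5]); the cube at (7.5, 3) is present — its section is the full 5×23.5 rectangle; Subtracting the remaining from the first: starting from the r=11.5 cylinder, the 5×23.5 cube at (7.5, 3) partially overlaps it — only the 11.71 mm² overlap (of its 117.50 mm²) is removed, clipping the outline — 1 connected region; (whole slice rotated 55° about Z — lengths, areas and connectivity unchanged). Overall, the cross-section is a single solid region. Undo the 55° rotation: the query point maps to (-8.167, -6.817) in the un-rotated model frame. The nearest boundary edge runs (-8.13, -8.13)→(-10.62, -4.40); distance from the point to it = 0.70 mm. The point is inside the cross-section, 0.70 mm from the nearest boundary — within the 1 mm shell band (4 × 0.25).

shell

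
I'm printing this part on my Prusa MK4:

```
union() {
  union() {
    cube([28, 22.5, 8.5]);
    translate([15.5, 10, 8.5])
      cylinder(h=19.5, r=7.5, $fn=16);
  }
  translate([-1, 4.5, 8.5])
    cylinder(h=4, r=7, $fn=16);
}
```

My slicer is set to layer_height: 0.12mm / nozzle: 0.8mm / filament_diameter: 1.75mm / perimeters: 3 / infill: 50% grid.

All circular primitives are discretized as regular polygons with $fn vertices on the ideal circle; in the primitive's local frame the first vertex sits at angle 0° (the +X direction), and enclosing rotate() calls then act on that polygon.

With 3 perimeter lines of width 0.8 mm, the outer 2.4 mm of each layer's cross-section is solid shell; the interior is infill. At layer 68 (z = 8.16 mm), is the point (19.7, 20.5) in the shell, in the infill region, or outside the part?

shell

At z = 8.16 mm: the cube is present — its section is the full 28×22.5 rectangle; the cylinder at (15.5, 10) is absent (z outside [8.5, 28]); Taking the union: only the 28×22.5 cube is present, so the union is just that shape — 1 connected region; the cylinder at (-1, 4.5) is absent (z outside [8.5, 12.5]); Taking the union: only that combined region is present, so the union is just that shape — 1 connected region. Overall, the cross-section is a single solid region. The nearest boundary edge runs (28.00, 22.50)→(0.00, 22.50); distance from the point to it = 2.00 mm. The point is inside the cross-section, 2.00 mm from the nearest boundary — within the 2.4 mm shell band (3 × 0.8).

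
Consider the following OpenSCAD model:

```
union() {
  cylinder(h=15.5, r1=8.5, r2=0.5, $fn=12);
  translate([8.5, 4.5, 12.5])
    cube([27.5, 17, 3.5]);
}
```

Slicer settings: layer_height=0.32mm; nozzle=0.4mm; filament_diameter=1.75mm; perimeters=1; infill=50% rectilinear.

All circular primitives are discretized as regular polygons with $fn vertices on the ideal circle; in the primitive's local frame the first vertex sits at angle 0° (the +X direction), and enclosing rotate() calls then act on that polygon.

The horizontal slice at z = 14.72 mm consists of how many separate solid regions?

At z = 14.72 mm: the cone (r1=8.5→r2=0.5) has section circumradius 0.903 here — a regular 12-gon; the cube at (8.5, 4.5) (footprint 27.5×17) is included at this height; Combining (union): the 2 present regions are separate (no shared area or edge), so areas and boundary lengths simply add and each stays a separate island — 2 connected regions. The result has 2 disconnected regions.

2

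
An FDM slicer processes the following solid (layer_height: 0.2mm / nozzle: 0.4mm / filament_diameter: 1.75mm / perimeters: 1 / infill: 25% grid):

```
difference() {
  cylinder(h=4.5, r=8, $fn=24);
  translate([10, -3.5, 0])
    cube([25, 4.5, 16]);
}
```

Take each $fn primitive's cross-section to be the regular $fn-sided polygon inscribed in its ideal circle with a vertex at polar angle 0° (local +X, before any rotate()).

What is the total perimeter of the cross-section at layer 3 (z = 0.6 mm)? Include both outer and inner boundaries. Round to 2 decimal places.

At z = 0.6 mm: the r=8 cylinder contributes a regular 24-gon of circumradius 8 (perimeter = 2·24·8.000·sin(180°/24) = 50.12 mm); the cube at (10, -3.5) is present — its section is the full 25×4.5 rectangle (perimeter 59.00 mm); Subtracting the remaining from the first: starting from the r=8 cylinder, the 25×4.5 cube at (10, -3.5) misses the remaining region (no effect) — boundary = 50.12 mm. Overall, the cross-section is a single solid region. Total boundary length (outer) = 50.12 mm.

50.12 mm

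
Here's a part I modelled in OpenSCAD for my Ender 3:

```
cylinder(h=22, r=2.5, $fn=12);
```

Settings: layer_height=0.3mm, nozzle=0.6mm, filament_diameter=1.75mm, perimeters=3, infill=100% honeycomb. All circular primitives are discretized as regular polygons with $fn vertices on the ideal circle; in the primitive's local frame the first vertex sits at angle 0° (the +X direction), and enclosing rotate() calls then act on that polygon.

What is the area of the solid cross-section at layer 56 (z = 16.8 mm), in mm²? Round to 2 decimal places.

At z = 16.8 mm: the cylinder: section is a regular 12-gon, circumradius r=2.5 (area = (12/2)·2.500²·sin(360°/12) = 18.75 mm²). Overall, the cross-section is a single solid region. Net area = 18.75 mm².

18.75 mm²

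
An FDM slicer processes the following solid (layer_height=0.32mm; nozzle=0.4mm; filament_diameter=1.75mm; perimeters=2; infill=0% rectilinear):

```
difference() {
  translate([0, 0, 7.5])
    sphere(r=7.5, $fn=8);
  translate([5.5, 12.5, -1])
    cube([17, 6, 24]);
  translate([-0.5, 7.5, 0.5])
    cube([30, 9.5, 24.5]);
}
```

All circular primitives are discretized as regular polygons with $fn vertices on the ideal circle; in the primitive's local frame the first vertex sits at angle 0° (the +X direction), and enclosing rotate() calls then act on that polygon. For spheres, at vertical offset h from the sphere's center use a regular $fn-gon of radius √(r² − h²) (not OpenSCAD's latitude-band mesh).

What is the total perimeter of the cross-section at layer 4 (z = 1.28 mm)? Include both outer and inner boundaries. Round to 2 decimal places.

25.66 mm

At z = 1.28 mm: the r=7.5 sphere slices to a regular 8-gon of circumradius 4.191 (√(r²−h²) with h=6.22 from center) (perimeter = 2·8·4.191·sin(180°/8) = 25.66 mm); the cube at (5.5, 12.5) is present — its section is the full 17×6 rectangle (perimeter 46.00 mm); the cube at (-0.5, 7.5) is present — its section is the full 30×9.5 rectangle (perimeter 79.00 mm); Subtracting the remaining from the first: starting from the r=7.5 sphere, the 17×6 cube at (5.5, 12.5) misses the remaining region (no effect); the 30×9.5 cube at (-0.5, 7.5) misses the remaining region (no effect) — boundary = 25.66 mm. Overall, the cross-section is a single solid region. Total boundary length (outer) = 25.66 mm.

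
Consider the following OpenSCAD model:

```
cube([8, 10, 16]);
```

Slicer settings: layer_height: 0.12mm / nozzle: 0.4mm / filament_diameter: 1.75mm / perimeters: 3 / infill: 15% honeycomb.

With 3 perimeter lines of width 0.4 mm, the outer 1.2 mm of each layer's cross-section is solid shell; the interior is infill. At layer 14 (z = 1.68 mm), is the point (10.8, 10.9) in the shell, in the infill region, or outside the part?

At z = 1.68 mm: the cube (footprint 8×10) is included at this height. Overall, the cross-section is a single solid region. The nearest boundary edge runs (8.00, 0.00)→(8.00, 10.00); distance from the point to it = 2.94 mm. The point is not inside any of the regions above, so it lies outside the cross-section (2.94 mm from the nearest boundary).

outside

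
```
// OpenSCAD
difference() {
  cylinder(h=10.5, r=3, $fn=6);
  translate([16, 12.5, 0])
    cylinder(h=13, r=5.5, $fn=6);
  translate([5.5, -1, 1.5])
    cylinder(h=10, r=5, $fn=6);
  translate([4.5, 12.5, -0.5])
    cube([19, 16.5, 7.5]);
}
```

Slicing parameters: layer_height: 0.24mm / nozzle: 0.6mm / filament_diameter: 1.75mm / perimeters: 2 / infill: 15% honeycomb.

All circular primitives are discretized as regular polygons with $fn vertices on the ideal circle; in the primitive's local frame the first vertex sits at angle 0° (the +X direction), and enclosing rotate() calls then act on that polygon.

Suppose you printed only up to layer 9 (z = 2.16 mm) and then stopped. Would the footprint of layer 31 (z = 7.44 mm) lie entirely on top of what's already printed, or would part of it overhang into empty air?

Compare the two slices. At z = 2.16: the cylinder: section is a regular 6-gon, circumradius r=3 (area = (6/2)·3.000²·sin(360°/6) = 23.38 mm²); the cylinder at (16, 12.5): section is a regular 6-gon, circumradius r=5.5 (area = (6/2)·5.500²·sin(360°/6) = 78.59 mm²); the r=5 cylinder at (5.5, -1) gives a regular 6-gon of circumradius 5 (constant along its height) (area = (6/2)·5.000²·sin(360°/6) = 64.95 mm²); the cube at (4.5, 12.5) (footprint 19×16.5) is included at this height (area 313.50 mm²); Taking the first minus the rest: starting from the r=3 cylinder (23.38 mm²), the r=5.5 cylinder at (16, 12.5) misses the remaining region (no effect); the r=5 cylinder at (5.5, -1) partially overlaps it — only the 5.12 mm² overlap (of its 64.95 mm²) is removed, clipping the outline; the 19×16.5 cube at (4.5, 12.5) misses the remaining region (no effect) — area = 18.26 mm². At z = 7.44: the r=3 cylinder contributes a regular 6-gon of circumradius 3 (area = (6/2)·3.000²·sin(360°/6) = 23.38 mm²); the cylinder at (16, 12.5): section is a regular 6-gon, circumradius r=5.5 (area = (6/2)·5.500²·sin(360°/6) = 78.59 mm²); the r=5 cylinder at (5.5, -1) gives a regular 6-gon of circumradius 5 (constant along its height) (area = (6/2)·5.000²·sin(360°/6) = 64.95 mm²); the cube at (4.5, 12.5) is absent (z outside [-0.5, 7]); After the difference (first − rest): starting from the r=3 cylinder (23.38 mm²), the r=5.5 cylinder at (16, 12.5) misses the remaining region (no effect); the r=5 cylinder at (5.5, -1) partially overlaps it — only the 5.12 mm² overlap (of its 64.95 mm²) is removed, clipping the outline — area = 18.26 mm². Checking containment: the cross-section at z = 7.44 is a subset of the cross-section at z = 2.16.

entirely on top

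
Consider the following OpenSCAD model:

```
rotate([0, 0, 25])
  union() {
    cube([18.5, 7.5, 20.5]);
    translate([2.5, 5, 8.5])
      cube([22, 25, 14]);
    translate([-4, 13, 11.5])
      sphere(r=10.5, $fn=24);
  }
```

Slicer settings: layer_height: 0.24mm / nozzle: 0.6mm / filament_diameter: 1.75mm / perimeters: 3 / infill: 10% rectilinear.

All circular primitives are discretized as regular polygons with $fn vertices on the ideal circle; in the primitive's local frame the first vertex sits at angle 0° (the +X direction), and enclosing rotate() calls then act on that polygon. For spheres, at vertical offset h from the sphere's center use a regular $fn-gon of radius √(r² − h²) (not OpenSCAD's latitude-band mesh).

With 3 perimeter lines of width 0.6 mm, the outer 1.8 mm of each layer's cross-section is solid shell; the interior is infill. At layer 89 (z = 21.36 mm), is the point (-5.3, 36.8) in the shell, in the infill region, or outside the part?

At z = 21.36 mm: the cube is not intersected at this z (z outside [0, 20.5]); the 22×25 cube at (2.5, 5) contributes its full rectangle; the r=10.5 sphere at (-4, 13) slices to a regular 24-gon of circumradius 3.610 (√(r²−h²) with h=9.86 from center); Combining (union): the 2 present regions are separate (no shared area or edge), so areas and boundary lengths simply add and each stays a separate island — 2 connected regions; (whole slice rotated 25° about Z — lengths, areas and connectivity unchanged). Overall, the cross-section has 2 separate islands. Undo the 25° rotation: the query point maps to (10.749, 35.592) in the un-rotated model frame. The nearest boundary edge runs (2.50, 30.00)→(24.50, 30.00); distance from the point to it = 5.59 mm. The point is not inside any of the regions above, so it lies outside the cross-section (5.59 mm from the nearest boundary).

outside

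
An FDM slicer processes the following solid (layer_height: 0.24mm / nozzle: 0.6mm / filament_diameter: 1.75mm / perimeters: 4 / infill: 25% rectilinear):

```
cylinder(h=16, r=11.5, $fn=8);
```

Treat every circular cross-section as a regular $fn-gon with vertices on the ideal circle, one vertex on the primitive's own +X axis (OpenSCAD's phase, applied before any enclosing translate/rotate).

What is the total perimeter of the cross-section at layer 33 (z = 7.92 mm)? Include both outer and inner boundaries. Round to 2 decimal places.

70.41 mm

At z = 7.92 mm: the cylinder: section is a regular 8-gon, circumradius r=11.5 (perimeter = 2·8·11.500·sin(180°/8) = 70.41 mm). Overall, the cross-section is a single solid region. Total boundary length (outer) = 70.41 mm.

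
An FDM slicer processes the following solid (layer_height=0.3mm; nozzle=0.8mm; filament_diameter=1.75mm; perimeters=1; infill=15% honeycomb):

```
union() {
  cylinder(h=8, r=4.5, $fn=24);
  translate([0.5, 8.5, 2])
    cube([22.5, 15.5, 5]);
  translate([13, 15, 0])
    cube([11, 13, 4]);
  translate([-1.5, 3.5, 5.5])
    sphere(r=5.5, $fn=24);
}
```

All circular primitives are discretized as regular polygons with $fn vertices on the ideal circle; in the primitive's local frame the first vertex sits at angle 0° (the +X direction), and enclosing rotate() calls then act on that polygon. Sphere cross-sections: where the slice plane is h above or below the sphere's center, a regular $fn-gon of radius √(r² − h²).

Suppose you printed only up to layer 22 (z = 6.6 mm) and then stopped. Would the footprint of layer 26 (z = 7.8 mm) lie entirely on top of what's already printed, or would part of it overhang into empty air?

Compare the two slices. At z = 6.6: the cylinder: section is a regular 24-gon, circumradius r=4.5 (area = (24/2)·4.500²·sin(360°/24) = 62.89 mm²); the cube at (0.5, 8.5) is present — its section is the full 22.5×15.5 rectangle (area 348.75 mm²); the cube at (13, 15) does not reach this height (z outside [0, 4]); the sphere at (-1.5, 3.5): section is a regular 24-gon, circumradius = √(r²−h²) = √(5.5²−1.1²) = 5.389 (area = (24/2)·5.389²·sin(360°/24) = 90.19 mm²); Merging all regions: the regions partially overlap — summed areas 501.84 mm² minus the doubly-counted overlap 38.97 mm² gives 462.86 mm² — area = 462.86 mm². At z = 7.8: the r=4.5 cylinder gives a regular 24-gon of circumradius 4.5 (constant along its height) (area = (24/2)·4.500²·sin(360°/24) = 62.89 mm²); the cube at (0.5, 8.5) does not reach this height (z outside [2, 7]); the cube at (13, 15) is absent (z outside [0, 4]); the r=5.5 sphere at (-1.5, 3.5) contributes a regular 24-gon of circumradius √(5.5²−2.3²) = 4.996 (area = (24/2)·4.996²·sin(360°/24) = 77.52 mm²); Taking the union: the regions partially overlap — summed areas 140.41 mm² minus the doubly-counted overlap 34.93 mm² gives 105.48 mm² — area = 105.48 mm². Checking containment: the cross-section at z = 7.8 is a subset of the cross-section at z = 6.6.

entirely on top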